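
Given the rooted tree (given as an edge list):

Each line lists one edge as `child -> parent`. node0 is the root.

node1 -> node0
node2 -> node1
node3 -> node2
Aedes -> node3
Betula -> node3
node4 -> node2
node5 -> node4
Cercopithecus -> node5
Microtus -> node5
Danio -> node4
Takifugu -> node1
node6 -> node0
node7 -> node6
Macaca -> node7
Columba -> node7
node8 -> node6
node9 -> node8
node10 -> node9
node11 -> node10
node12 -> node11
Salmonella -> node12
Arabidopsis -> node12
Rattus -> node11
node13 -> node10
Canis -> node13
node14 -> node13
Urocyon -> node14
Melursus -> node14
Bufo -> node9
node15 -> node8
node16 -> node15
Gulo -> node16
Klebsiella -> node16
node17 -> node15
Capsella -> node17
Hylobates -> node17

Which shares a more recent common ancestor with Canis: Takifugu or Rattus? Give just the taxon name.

Rattus

The MRCA of Canis and Rattus subtends (((Salmonella,Arabidopsis),Rattus),(Canis,(Urocyon,Melursus))) (6 taxa).
The MRCA of Canis and Takifugu is the root, subtending the entire tree (19 taxa).
The first is nested inside the second, so Canis shares a more recent common ancestor with Rattus.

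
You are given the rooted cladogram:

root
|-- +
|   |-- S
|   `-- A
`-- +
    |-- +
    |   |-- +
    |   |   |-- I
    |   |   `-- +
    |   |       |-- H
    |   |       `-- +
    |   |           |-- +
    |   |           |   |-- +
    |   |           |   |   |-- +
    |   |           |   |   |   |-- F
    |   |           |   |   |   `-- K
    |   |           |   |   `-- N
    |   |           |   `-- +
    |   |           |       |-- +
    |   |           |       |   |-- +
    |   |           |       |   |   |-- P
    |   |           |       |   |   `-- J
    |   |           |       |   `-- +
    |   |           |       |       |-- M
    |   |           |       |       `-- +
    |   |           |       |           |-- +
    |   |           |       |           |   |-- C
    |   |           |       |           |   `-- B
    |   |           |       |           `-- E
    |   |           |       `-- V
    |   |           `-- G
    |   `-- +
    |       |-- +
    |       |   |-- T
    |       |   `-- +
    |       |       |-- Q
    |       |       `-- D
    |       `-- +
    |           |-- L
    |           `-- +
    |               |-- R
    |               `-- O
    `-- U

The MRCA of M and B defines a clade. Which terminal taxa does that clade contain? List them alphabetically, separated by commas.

B, C, E, M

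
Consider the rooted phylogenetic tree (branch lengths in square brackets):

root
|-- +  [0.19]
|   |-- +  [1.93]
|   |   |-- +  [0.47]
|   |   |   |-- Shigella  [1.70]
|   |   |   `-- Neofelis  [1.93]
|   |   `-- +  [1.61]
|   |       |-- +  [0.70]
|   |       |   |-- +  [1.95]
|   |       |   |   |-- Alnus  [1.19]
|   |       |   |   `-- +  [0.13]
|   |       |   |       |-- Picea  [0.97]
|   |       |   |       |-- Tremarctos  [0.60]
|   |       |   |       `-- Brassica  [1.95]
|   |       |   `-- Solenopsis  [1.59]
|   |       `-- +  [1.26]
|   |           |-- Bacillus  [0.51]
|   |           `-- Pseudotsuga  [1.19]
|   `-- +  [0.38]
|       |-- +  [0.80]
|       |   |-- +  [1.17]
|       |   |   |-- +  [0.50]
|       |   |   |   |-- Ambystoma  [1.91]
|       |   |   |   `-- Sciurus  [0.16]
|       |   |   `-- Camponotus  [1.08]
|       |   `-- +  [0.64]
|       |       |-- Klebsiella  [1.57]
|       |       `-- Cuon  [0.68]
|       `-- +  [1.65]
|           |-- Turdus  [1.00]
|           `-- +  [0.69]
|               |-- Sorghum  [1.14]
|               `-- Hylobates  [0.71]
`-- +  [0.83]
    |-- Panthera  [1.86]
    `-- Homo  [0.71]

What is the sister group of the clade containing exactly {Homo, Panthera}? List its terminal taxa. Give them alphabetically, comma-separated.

The clade containing exactly {Homo, Panthera} attaches directly to the root of the tree.
The other lineage descending from that same node — the sister group — is (((Shigella,Neofelis),(((Alnus,(Picea,Tremarctos,Brassica)),Solenopsis),(Bacillus,Pseudotsuga))),((((Ambystoma,Sciurus),Camponotus),(Klebsiella,Cuon)),(Turdus,(Sorghum,Hylobates)))); its 17 tips in alphabetical order are the answer.

Alnus, Ambystoma, Bacillus, Brassica, Camponotus, Cuon, Hylobates, Klebsiella, Neofelis, Picea, Pseudotsuga, Sciurus, Shigella, Solenopsis, Sorghum, Tremarctos, Turdus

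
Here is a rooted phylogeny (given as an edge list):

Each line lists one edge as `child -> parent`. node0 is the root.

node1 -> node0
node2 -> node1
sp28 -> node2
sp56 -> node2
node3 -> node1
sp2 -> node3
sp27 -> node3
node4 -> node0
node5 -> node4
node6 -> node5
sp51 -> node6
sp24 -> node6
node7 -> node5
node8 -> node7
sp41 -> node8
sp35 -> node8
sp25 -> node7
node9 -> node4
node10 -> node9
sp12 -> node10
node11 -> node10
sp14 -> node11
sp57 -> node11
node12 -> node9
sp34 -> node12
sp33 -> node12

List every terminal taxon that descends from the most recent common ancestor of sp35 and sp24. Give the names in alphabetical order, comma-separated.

Tracing sp35: it sits inside (sp41,sp35).
Tracing sp24: it sits inside (sp51,sp24).
The smallest clade enclosing both is ((sp51,sp24),((sp41,sp35),sp25)); the answer is its 5 terminal taxa in alphabetical order.

sp24, sp25, sp35, sp41, sp51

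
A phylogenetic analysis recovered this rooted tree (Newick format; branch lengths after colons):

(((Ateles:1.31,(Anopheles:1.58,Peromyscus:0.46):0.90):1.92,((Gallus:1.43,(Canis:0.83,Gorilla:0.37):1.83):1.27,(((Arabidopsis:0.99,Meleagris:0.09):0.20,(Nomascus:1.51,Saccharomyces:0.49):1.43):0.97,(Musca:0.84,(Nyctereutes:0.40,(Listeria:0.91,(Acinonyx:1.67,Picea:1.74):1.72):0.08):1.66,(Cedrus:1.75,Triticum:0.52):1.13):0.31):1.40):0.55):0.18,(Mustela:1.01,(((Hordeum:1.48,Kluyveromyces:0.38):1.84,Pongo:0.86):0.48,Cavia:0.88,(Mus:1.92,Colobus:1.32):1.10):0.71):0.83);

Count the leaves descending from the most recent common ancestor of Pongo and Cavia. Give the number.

6

The MRCA of Pongo and Cavia is the node subtending (((Hordeum,Kluyveromyces),Pongo),Cavia,(Mus,Colobus)).
That clade contains 6 terminal taxa: Cavia, Colobus, Hordeum, Kluyveromyces, Mus, Pongo.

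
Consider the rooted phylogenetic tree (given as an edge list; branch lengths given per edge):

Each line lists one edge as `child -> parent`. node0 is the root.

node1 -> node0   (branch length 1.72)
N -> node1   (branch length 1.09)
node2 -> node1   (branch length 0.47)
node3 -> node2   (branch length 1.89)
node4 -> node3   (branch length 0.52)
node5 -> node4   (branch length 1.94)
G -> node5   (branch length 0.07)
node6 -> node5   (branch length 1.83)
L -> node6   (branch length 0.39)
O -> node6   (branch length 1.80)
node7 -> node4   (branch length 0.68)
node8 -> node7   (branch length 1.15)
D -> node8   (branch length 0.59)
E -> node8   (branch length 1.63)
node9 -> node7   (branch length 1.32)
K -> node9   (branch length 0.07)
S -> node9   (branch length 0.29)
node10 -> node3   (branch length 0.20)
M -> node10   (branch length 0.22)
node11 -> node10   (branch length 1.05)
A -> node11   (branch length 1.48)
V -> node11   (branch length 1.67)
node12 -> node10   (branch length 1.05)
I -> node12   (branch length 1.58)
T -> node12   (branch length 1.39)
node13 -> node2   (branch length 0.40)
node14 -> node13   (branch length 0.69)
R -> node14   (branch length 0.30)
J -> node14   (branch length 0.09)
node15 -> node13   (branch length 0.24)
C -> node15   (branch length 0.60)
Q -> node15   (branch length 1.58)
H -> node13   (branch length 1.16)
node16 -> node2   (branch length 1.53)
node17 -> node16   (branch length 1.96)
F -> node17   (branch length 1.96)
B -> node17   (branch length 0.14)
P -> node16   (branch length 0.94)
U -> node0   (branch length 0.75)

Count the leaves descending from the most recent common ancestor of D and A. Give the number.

The MRCA of D and A is the node subtending (((G,(L,O)),((D,E),(K,S))),(M,(A,V),(I,T))).
That clade contains 12 terminal taxa: A, D, E, G, I, K, L, M, O, S, T, V.

12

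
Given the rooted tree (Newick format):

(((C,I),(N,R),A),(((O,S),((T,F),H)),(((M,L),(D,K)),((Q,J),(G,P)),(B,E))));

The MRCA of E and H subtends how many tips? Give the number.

The MRCA of E and H is the node subtending (((O,S),((T,F),H)),(((M,L),(D,K)),((Q,J),(G,P)),(B,E))).
That clade contains 15 terminal taxa: B, D, E, F, G, H, J, K, L, M, O, P, Q, S, T.

15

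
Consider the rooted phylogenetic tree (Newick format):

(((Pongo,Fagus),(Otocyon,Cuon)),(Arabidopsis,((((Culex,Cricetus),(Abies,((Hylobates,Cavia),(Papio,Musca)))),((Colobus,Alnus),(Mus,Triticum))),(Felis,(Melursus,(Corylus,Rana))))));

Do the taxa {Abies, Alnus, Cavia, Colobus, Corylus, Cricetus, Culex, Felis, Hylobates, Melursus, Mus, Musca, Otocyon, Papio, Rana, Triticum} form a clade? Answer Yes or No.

The MRCA of the listed taxa is the root, so the smallest clade containing them is the whole tree.
That clade also contains Arabidopsis, Cuon, Fagus, Pongo, which are not in the proposed group, so the group is not monophyletic.

No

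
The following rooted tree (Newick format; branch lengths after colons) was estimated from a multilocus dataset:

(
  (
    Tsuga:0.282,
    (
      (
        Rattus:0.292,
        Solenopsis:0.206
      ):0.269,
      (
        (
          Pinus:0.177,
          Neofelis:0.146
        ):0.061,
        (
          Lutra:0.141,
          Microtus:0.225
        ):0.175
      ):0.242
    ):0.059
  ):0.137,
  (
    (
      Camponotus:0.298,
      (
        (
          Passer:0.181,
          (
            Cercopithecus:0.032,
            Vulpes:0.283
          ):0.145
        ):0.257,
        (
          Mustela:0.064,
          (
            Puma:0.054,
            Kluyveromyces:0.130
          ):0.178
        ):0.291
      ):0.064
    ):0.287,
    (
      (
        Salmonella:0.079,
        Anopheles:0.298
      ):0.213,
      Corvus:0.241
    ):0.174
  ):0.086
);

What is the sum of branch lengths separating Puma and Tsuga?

1.379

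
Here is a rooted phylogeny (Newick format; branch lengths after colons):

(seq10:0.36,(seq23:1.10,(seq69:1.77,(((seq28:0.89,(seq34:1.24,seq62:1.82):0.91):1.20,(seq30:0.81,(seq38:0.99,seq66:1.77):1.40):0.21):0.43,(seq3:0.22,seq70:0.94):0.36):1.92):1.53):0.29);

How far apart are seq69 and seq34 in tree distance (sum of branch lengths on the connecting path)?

The path runs seq69 → … → MRCA → … → seq34; the MRCA is the node subtending (seq69,(((seq28,(seq34,seq62)),(seq30,(seq38,seq66))),(seq3,seq70))).
Branch lengths along that path: 1.77 + 1.92 + 0.43 + 1.20 + 0.91 + 1.24 = 7.47.

7.47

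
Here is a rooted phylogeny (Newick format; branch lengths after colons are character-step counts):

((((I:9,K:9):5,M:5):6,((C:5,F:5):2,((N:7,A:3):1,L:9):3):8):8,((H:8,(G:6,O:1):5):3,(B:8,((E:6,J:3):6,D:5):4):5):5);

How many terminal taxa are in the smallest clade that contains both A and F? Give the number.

The MRCA of A and F is the node subtending ((C,F),((N,A),L)).
That clade contains 5 terminal taxa: A, C, F, L, N.

5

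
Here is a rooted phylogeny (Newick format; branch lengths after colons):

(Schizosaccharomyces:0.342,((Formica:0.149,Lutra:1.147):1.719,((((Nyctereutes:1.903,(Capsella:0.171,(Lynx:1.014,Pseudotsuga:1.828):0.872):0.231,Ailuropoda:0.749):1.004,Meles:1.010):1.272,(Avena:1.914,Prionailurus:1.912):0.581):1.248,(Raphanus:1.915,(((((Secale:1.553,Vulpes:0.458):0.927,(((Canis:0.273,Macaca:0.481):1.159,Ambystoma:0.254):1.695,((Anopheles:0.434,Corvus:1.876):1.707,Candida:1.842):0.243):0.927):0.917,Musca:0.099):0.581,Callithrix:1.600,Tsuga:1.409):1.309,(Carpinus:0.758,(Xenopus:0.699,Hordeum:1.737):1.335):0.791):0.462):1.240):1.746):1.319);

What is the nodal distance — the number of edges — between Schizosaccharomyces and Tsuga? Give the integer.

7

The MRCA of Schizosaccharomyces and Tsuga is the root of the tree.
From Schizosaccharomyces up to that node: 1 branch. From Tsuga up to the same node: 6 branches. Total: 1 + 6 = 7.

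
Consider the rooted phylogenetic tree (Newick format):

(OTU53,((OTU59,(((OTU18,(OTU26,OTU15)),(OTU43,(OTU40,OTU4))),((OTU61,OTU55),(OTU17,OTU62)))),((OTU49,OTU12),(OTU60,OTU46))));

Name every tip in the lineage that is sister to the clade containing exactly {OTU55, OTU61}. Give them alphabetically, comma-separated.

OTU17, OTU62

The clade containing exactly {OTU55, OTU61} attaches to the tree at the node subtending ((OTU61,OTU55),(OTU17,OTU62)).
The other lineage descending from that same node — the sister group — is (OTU17,OTU62); its 2 tips in alphabetical order are the answer.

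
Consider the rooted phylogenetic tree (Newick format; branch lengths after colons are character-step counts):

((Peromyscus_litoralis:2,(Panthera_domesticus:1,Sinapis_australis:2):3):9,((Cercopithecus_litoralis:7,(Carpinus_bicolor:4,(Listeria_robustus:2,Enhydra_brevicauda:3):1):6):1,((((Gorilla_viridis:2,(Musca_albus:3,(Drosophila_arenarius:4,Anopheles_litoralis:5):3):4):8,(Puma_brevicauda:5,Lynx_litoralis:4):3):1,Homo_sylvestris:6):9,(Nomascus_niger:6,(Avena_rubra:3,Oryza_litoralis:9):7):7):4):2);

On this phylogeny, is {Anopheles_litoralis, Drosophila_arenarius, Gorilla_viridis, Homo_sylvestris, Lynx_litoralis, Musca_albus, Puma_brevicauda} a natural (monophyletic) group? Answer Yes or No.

The most recent common ancestor of these taxa subtends (((Gorilla_viridis,(Musca_albus,(Drosophila_arenarius,Anopheles_litoralis))),(Puma_brevicauda,Lynx_litoralis)),Homo_sylvestris).
That clade has exactly 7 tips — every listed taxon and nothing else — so the group is monophyletic.

Yes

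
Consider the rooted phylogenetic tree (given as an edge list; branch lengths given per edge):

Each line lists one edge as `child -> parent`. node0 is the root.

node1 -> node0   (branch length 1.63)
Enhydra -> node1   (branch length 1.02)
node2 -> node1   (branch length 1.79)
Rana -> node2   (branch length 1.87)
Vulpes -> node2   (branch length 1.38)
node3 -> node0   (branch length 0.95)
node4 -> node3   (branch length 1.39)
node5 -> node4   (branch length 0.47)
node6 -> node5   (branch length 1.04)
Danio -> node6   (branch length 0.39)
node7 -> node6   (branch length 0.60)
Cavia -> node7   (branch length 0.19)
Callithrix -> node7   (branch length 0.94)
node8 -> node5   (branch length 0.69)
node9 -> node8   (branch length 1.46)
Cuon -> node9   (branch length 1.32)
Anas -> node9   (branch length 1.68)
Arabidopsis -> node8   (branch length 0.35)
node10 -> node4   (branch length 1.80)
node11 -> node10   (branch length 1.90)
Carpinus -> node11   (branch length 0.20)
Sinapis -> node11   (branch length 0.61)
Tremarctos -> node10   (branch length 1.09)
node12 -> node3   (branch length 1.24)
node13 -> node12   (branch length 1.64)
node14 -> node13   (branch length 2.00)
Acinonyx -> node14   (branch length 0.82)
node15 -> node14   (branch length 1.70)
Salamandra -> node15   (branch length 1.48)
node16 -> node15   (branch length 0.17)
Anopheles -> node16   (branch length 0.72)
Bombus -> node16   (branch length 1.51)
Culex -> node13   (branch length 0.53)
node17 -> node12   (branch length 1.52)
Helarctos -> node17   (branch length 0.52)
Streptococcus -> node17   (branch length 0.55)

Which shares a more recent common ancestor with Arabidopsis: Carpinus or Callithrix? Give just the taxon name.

Callithrix

The MRCA of Arabidopsis and Callithrix subtends ((Danio,(Cavia,Callithrix)),((Cuon,Anas),Arabidopsis)) (6 taxa).
The MRCA of Arabidopsis and Carpinus subtends (((Danio,(Cavia,Callithrix)),((Cuon,Anas),Arabidopsis)),((Carpinus,Sinapis),Tremarctos)) (9 taxa).
The first is nested inside the second, so Arabidopsis shares a more recent common ancestor with Callithrix.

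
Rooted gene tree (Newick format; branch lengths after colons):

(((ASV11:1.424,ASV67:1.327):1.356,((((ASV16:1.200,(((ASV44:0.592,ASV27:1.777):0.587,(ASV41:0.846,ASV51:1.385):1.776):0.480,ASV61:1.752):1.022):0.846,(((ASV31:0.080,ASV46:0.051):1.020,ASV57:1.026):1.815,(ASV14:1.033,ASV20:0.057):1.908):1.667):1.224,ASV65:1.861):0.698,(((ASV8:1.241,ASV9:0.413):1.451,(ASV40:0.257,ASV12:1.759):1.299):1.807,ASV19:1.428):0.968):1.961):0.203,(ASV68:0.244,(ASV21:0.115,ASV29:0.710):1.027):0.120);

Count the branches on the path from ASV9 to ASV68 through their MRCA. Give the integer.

8

The MRCA of ASV9 and ASV68 is the root of the tree.
From ASV9 up to that node: 6 branches. From ASV68 up to the same node: 2 branches. Total: 6 + 2 = 8.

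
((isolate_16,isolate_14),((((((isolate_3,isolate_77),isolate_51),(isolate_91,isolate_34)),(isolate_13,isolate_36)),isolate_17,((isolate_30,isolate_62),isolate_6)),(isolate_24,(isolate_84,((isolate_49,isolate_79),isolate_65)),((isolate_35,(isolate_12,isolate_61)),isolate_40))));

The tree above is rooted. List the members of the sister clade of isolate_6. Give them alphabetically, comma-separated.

isolate_30, isolate_62

isolate_6 attaches to the tree at the node subtending ((isolate_30,isolate_62),isolate_6).
The other lineage descending from that same node — the sister group — is (isolate_30,isolate_62); its 2 tips in alphabetical order are the answer.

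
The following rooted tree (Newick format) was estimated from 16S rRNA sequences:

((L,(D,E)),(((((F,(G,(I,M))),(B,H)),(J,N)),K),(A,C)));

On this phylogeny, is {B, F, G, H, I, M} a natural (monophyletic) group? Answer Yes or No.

The most recent common ancestor of these taxa subtends ((F,(G,(I,M))),(B,H)).
That clade has exactly 6 tips — every listed taxon and nothing else — so the group is monophyletic.

Yes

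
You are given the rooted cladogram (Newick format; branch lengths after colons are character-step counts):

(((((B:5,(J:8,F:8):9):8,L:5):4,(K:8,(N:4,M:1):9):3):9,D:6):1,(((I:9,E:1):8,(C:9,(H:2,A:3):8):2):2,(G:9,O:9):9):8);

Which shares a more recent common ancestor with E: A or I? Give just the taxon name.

I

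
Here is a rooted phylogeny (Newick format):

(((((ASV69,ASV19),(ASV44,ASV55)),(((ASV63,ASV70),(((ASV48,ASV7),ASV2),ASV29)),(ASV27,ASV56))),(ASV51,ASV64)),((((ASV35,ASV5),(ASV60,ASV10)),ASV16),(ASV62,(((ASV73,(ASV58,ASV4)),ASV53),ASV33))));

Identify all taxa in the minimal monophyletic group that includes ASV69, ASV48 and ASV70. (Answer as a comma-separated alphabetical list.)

ASV19, ASV2, ASV27, ASV29, ASV44, ASV48, ASV55, ASV56, ASV63, ASV69, ASV7, ASV70

Tracing ASV69: it sits inside (ASV69,ASV19).
Tracing ASV48: it sits inside (ASV48,ASV7).
Tracing ASV70: it sits inside (ASV63,ASV70).
The smallest clade enclosing all 3 is (((ASV69,ASV19),(ASV44,ASV55)),(((ASV63,ASV70),(((ASV48,ASV7),ASV2),ASV29)),(ASV27,ASV56))); the answer is its 12 terminal taxa in alphabetical order.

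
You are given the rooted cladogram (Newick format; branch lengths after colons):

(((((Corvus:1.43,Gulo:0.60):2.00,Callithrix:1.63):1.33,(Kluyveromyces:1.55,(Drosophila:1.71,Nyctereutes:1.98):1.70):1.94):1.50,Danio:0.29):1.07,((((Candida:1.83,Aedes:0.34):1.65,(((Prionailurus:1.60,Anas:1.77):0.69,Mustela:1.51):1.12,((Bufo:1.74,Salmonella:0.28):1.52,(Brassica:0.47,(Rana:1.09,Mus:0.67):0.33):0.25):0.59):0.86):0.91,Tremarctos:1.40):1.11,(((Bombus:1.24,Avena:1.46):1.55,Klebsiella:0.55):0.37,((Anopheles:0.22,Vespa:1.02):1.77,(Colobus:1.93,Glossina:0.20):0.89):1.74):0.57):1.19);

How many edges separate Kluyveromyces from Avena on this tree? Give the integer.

The MRCA of Kluyveromyces and Avena is the root of the tree.
From Kluyveromyces up to that node: 4 branches. From Avena up to the same node: 5 branches. Total: 4 + 5 = 9.

9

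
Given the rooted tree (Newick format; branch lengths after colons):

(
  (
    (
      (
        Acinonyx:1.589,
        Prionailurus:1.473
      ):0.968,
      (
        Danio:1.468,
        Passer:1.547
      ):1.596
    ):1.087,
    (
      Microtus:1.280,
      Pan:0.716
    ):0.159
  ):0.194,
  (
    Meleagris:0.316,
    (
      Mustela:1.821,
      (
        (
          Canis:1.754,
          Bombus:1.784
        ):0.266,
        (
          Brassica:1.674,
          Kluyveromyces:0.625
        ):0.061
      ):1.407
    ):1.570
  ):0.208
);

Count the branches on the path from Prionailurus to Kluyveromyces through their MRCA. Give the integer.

9

The MRCA of Prionailurus and Kluyveromyces is the root of the tree.
From Prionailurus up to that node: 4 branches. From Kluyveromyces up to the same node: 5 branches. Total: 4 + 5 = 9.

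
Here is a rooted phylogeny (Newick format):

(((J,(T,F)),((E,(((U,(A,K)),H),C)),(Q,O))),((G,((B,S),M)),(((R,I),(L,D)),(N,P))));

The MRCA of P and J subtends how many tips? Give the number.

The MRCA of P and J is the root, so the clade is the entire tree.
That clade contains 21 terminal taxa: A, B, C, D, E, F, G, H, I, J, K, L, M, N, O, P, Q, R, S, T, U.

21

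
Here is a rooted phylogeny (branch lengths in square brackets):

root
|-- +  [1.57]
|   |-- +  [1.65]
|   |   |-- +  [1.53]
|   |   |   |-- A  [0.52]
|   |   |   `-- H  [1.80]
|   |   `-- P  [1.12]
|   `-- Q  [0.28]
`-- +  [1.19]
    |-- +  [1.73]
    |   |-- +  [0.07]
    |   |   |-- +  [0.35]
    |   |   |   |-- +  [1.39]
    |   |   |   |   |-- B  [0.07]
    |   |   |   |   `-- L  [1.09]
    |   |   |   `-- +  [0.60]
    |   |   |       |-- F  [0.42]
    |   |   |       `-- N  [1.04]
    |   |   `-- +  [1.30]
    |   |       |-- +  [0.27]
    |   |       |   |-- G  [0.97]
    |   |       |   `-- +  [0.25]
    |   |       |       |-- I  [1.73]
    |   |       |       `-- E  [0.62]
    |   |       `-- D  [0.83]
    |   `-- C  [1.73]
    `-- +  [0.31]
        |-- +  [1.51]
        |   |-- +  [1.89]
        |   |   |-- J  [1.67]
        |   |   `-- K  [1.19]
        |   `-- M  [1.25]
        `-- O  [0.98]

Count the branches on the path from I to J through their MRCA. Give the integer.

10

The MRCA of I and J is the node subtending (((((B,L),(F,N)),((G,(I,E)),D)),C),(((J,K),M),O)).
From I up to that node: 6 branches. From J up to the same node: 4 branches. Total: 6 + 4 = 10.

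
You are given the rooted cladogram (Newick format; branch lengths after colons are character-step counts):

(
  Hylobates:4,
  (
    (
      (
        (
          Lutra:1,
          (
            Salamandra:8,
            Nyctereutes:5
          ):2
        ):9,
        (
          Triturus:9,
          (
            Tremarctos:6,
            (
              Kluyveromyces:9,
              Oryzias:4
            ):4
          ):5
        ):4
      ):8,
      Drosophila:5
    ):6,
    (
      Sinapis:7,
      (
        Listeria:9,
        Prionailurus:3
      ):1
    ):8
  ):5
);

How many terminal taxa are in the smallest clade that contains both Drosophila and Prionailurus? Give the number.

11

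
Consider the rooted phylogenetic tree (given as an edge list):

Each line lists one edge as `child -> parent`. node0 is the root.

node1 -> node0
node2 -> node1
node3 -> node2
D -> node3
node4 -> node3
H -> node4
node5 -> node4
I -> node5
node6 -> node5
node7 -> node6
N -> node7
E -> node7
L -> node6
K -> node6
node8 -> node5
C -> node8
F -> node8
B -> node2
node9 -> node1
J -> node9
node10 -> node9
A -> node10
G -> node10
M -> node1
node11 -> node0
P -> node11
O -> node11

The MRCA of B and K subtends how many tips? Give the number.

10

The MRCA of B and K is the node subtending ((D,(H,(I,((N,E),L,K),(C,F)))),B).
That clade contains 10 terminal taxa: B, C, D, E, F, H, I, K, L, N.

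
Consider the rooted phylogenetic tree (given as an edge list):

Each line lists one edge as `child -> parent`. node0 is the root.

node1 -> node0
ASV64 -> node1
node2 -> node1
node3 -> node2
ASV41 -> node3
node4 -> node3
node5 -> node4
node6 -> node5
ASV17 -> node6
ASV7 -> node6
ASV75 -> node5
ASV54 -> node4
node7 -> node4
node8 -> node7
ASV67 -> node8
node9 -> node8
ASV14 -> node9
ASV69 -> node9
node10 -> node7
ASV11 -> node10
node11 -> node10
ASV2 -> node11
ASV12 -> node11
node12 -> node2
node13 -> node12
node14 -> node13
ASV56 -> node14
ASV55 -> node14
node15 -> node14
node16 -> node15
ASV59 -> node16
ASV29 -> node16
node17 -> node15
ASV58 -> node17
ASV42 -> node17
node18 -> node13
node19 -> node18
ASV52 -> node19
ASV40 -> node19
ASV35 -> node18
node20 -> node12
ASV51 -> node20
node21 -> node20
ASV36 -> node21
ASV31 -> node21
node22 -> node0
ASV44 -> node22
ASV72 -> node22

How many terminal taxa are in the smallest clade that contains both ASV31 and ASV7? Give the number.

23

The MRCA of ASV31 and ASV7 is the node subtending ((ASV41,(((ASV17,ASV7),ASV75),ASV54,((ASV67,(ASV14,ASV69)),(ASV11,(ASV2,ASV12))))),(((ASV56,ASV55,((ASV59,ASV29),(ASV58,ASV42))),((ASV52,ASV40),ASV35)),(ASV51,(ASV36,ASV31)))).
That clade contains 23 terminal taxa: ASV11, ASV12, ASV14, ASV17, ASV2, ASV29, ASV31, ASV35, ASV36, ASV40, ASV41, ASV42, ASV51, ASV52, ASV54, ASV55, ASV56, ASV58, ASV59, ASV67, ASV69, ASV7, ASV75.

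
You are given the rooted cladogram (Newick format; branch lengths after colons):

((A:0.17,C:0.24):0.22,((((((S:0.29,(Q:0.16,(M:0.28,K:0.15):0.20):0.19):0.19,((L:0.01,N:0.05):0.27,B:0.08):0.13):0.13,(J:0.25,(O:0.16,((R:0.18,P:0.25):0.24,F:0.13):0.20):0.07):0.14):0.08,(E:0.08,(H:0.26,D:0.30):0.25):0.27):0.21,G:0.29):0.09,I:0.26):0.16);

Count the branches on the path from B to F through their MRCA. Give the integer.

The MRCA of B and F is the node subtending (((S,(Q,(M,K))),((L,N),B)),(J,(O,((R,P),F)))).
From B up to that node: 3 branches. From F up to the same node: 4 branches. Total: 3 + 4 = 7.

7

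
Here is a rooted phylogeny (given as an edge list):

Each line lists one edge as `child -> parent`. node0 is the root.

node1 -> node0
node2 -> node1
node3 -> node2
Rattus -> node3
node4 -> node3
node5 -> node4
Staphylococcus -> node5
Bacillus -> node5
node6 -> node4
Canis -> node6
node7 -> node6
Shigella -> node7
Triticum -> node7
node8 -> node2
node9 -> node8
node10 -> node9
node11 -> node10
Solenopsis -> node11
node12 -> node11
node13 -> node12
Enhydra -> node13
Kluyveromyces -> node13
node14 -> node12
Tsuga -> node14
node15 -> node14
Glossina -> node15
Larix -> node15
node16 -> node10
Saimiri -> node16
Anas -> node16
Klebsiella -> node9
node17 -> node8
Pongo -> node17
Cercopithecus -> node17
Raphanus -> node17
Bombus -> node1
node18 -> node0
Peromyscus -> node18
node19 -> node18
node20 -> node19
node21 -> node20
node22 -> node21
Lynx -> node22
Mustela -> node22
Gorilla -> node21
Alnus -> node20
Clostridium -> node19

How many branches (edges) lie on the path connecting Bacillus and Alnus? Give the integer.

The MRCA of Bacillus and Alnus is the root of the tree.
From Bacillus up to that node: 6 branches. From Alnus up to the same node: 4 branches. Total: 6 + 4 = 10.

10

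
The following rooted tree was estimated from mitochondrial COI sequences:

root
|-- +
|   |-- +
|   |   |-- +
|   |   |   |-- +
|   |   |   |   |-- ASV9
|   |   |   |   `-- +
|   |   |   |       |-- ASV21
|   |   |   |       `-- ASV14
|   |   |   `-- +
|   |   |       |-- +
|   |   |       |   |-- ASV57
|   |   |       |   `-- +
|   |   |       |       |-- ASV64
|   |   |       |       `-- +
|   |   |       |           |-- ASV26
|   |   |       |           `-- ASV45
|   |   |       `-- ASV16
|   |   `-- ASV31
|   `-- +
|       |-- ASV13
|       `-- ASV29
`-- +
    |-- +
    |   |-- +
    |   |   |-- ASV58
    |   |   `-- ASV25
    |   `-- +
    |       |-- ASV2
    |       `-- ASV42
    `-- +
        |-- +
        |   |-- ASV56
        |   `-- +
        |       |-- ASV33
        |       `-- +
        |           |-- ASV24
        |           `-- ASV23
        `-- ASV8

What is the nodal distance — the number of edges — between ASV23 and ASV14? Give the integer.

12

The MRCA of ASV23 and ASV14 is the root of the tree.
From ASV23 up to that node: 6 branches. From ASV14 up to the same node: 6 branches. Total: 6 + 6 = 12.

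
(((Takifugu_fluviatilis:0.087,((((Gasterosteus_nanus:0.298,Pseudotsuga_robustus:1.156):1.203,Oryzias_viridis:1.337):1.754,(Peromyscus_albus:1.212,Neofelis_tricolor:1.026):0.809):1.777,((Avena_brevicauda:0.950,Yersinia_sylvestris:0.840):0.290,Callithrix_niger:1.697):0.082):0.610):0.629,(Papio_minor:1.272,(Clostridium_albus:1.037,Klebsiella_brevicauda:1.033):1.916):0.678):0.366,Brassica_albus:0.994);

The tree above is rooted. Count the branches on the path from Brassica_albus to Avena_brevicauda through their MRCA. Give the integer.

7

The MRCA of Brassica_albus and Avena_brevicauda is the root of the tree.
From Brassica_albus up to that node: 1 branch. From Avena_brevicauda up to the same node: 6 branches. Total: 1 + 6 = 7.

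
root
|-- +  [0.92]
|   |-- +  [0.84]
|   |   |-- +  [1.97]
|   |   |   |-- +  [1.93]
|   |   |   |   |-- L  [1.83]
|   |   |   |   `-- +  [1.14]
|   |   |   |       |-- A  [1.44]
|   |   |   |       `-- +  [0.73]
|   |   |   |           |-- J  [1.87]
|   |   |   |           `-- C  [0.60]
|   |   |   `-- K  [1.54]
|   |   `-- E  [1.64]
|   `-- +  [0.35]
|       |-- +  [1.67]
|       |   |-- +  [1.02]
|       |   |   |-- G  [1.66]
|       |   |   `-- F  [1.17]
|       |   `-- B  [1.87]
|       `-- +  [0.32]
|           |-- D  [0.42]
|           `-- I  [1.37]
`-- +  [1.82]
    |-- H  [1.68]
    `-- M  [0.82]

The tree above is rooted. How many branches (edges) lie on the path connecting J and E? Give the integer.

The MRCA of J and E is the node subtending (((L,(A,(J,C))),K),E).
From J up to that node: 5 branches. From E up to the same node: 1 branch. Total: 5 + 1 = 6.

6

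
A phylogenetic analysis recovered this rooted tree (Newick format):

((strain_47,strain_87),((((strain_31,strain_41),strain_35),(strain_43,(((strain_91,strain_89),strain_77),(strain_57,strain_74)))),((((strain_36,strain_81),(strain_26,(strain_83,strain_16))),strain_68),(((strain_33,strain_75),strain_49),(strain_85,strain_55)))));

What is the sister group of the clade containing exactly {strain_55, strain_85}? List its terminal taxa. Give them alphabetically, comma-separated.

strain_33, strain_49, strain_75

The clade containing exactly {strain_55, strain_85} attaches to the tree at the node subtending (((strain_33,strain_75),strain_49),(strain_85,strain_55)).
The other lineage descending from that same node — the sister group — is ((strain_33,strain_75),strain_49); its 3 tips in alphabetical order are the answer.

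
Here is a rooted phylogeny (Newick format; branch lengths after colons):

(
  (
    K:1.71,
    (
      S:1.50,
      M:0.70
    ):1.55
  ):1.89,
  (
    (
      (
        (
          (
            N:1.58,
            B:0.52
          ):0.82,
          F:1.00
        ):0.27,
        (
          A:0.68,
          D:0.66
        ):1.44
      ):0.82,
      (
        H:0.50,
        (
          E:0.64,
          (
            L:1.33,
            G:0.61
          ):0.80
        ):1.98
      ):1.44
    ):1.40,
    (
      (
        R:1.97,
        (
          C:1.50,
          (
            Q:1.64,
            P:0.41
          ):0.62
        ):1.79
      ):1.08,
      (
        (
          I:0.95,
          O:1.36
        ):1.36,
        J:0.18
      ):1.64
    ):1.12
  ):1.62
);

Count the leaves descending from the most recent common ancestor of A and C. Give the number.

16

The MRCA of A and C is the node subtending (((((N,B),F),(A,D)),(H,(E,(L,G)))),((R,(C,(Q,P))),((I,O),J))).
That clade contains 16 terminal taxa: A, B, C, D, E, F, G, H, I, J, L, N, O, P, Q, R.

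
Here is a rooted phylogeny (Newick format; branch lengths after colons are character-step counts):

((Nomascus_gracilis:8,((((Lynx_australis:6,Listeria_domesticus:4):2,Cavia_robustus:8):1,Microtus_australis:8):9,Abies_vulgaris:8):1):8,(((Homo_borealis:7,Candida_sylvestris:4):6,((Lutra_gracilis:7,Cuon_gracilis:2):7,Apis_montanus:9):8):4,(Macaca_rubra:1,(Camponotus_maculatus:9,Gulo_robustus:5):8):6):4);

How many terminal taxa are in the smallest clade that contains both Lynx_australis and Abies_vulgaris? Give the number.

5

The MRCA of Lynx_australis and Abies_vulgaris is the node subtending ((((Lynx_australis,Listeria_domesticus),Cavia_robustus),Microtus_australis),Abies_vulgaris).
That clade contains 5 terminal taxa: Abies_vulgaris, Cavia_robustus, Listeria_domesticus, Lynx_australis, Microtus_australis.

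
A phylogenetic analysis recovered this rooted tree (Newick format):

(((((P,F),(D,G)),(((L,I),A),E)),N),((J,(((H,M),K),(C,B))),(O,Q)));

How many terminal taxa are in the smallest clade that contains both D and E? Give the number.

8

The MRCA of D and E is the node subtending (((P,F),(D,G)),(((L,I),A),E)).
That clade contains 8 terminal taxa: A, D, E, F, G, I, L, P.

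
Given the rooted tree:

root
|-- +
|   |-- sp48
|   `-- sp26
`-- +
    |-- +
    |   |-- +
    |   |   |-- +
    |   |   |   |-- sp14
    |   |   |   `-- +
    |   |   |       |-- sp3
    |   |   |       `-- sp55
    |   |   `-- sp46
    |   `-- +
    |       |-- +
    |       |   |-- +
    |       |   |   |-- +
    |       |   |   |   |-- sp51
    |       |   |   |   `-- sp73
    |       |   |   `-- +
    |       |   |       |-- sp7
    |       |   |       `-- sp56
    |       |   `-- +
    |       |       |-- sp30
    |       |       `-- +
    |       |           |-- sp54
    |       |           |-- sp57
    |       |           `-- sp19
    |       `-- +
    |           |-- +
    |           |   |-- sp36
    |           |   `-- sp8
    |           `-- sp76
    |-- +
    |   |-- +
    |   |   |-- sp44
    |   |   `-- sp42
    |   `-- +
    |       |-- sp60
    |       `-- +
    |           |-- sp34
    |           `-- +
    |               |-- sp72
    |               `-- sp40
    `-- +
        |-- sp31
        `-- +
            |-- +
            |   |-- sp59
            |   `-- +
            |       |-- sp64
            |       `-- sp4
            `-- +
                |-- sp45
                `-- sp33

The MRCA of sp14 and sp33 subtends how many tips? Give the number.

The MRCA of sp14 and sp33 is the node subtending ((((sp14,(sp3,sp55)),sp46),((((sp51,sp73),(sp7,sp56)),(sp30,(sp54,sp57,sp19))),((sp36,sp8),sp76))),((sp44,sp42),(sp60,(sp34,(sp72,sp40)))),(sp31,((sp59,(sp64,sp4)),(sp45,sp33)))).
That clade contains 27 terminal taxa: sp14, sp19, sp3, sp30, sp31, sp33, sp34, sp36, sp4, sp40, sp42, sp44, sp45, sp46, sp51, sp54, sp55, sp56, sp57, sp59, sp60, sp64, sp7, sp72, sp73, sp76, sp8.

27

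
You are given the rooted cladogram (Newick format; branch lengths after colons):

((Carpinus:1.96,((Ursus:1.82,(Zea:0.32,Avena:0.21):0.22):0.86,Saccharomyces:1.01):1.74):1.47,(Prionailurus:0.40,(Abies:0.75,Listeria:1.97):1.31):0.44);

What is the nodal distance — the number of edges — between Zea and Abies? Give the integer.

The MRCA of Zea and Abies is the root of the tree.
From Zea up to that node: 5 branches. From Abies up to the same node: 3 branches. Total: 5 + 3 = 8.

8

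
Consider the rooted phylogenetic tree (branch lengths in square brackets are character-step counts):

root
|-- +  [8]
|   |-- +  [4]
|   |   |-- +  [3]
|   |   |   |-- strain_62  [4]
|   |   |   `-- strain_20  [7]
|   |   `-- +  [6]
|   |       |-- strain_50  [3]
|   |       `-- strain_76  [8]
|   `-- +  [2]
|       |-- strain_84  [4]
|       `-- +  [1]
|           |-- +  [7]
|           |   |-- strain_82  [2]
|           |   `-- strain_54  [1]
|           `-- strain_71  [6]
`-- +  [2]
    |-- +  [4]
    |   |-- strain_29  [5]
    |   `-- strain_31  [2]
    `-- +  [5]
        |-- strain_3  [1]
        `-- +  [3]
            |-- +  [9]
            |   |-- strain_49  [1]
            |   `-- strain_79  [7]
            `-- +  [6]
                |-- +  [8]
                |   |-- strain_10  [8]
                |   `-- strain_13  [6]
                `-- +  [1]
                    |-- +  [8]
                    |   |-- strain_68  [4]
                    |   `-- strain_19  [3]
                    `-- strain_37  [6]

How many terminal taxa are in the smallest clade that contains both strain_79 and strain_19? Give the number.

7

The MRCA of strain_79 and strain_19 is the node subtending ((strain_49,strain_79),((strain_10,strain_13),((strain_68,strain_19),strain_37))).
That clade contains 7 terminal taxa: strain_10, strain_13, strain_19, strain_37, strain_49, strain_68, strain_79.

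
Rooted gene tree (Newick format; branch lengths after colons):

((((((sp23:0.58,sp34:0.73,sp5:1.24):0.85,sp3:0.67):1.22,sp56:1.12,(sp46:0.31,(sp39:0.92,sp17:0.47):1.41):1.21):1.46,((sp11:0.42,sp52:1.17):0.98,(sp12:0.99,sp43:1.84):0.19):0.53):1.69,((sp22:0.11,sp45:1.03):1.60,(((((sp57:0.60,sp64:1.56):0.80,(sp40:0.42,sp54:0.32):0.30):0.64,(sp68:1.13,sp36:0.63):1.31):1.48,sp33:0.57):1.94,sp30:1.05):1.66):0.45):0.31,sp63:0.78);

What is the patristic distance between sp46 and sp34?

4.32

The path runs sp46 → … → MRCA → … → sp34; the MRCA is the node subtending (((sp23,sp34,sp5),sp3),sp56,(sp46,(sp39,sp17))).
Branch lengths along that path: 0.31 + 1.21 + 1.22 + 0.85 + 0.73 = 4.32.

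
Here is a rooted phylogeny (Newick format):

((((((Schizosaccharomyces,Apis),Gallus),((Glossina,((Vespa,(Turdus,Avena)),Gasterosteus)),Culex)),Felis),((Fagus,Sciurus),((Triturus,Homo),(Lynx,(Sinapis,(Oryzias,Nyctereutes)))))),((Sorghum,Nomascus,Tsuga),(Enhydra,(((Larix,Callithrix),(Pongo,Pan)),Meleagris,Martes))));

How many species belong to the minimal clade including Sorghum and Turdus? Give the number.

28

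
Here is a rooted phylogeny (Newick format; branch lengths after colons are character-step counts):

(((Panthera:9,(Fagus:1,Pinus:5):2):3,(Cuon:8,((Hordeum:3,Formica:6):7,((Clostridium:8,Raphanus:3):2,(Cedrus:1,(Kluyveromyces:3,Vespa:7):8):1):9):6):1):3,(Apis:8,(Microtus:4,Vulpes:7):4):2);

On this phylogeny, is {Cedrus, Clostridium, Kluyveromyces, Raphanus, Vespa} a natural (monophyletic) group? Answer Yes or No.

The most recent common ancestor of these taxa subtends ((Clostridium,Raphanus),(Cedrus,(Kluyveromyces,Vespa))).
That clade has exactly 5 tips — every listed taxon and nothing else — so the group is monophyletic.

Yes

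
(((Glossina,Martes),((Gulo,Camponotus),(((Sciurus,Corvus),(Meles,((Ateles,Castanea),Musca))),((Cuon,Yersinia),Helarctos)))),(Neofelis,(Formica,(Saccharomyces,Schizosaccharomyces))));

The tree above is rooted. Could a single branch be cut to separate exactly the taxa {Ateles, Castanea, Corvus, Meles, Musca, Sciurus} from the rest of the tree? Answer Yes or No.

Yes

The most recent common ancestor of these taxa subtends ((Sciurus,Corvus),(Meles,((Ateles,Castanea),Musca))).
That clade has exactly 6 tips — every listed taxon and nothing else — so the group is monophyletic.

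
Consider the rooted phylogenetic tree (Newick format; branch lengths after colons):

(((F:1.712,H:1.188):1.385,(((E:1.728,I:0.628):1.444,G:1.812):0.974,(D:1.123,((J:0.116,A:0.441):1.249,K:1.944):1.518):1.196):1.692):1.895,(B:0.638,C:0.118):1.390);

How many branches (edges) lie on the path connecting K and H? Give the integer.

6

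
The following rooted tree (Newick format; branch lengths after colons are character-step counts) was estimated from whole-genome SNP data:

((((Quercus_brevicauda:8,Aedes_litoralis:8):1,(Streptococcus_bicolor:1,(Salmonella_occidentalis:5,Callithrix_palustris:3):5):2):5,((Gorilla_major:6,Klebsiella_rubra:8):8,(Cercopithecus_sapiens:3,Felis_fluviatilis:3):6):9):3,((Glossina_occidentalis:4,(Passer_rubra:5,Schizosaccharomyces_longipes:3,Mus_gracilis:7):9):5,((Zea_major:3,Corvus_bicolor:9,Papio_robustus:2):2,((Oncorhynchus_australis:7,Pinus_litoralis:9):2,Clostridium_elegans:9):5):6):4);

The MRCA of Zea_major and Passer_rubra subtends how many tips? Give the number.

10

The MRCA of Zea_major and Passer_rubra is the node subtending ((Glossina_occidentalis,(Passer_rubra,Schizosaccharomyces_longipes,Mus_gracilis)),((Zea_major,Corvus_bicolor,Papio_robustus),((Oncorhynchus_australis,Pinus_litoralis),Clostridium_elegans))).
That clade contains 10 terminal taxa: Clostridium_elegans, Corvus_bicolor, Glossina_occidentalis, Mus_gracilis, Oncorhynchus_australis, Papio_robustus, Passer_rubra, Pinus_litoralis, Schizosaccharomyces_longipes, Zea_major.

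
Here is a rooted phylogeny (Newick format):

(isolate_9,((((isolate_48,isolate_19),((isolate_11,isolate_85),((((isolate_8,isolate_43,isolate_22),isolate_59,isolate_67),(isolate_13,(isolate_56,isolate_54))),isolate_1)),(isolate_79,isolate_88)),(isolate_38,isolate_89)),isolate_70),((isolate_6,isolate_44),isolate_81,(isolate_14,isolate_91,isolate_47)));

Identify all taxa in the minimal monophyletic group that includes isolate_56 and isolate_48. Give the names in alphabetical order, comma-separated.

isolate_1, isolate_11, isolate_13, isolate_19, isolate_22, isolate_43, isolate_48, isolate_54, isolate_56, isolate_59, isolate_67, isolate_79, isolate_8, isolate_85, isolate_88

Tracing isolate_56: it sits inside (isolate_56,isolate_54).
Tracing isolate_48: it sits inside (isolate_48,isolate_19).
The smallest clade enclosing both is ((isolate_48,isolate_19),((isolate_11,isolate_85),((((isolate_8,isolate_43,isolate_22),isolate_59,isolate_67),(isolate_13,(isolate_56,isolate_54))),isolate_1)),(isolate_79,isolate_88)); the answer is its 15 terminal taxa in alphabetical order.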